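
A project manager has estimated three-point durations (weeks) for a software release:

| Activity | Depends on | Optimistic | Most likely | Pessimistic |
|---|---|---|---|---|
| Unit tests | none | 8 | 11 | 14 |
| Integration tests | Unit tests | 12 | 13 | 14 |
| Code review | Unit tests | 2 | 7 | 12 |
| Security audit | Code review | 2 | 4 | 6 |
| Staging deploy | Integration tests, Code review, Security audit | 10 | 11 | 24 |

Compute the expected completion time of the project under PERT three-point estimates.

te_Unit tests = (8 + 4·11 + 14)/6 = 66/6 = 11
te_Integration tests = (12 + 4·13 + 14)/6 = 78/6 = 13
te_Code review = (2 + 4·7 + 12)/6 = 42/6 = 7
te_Security audit = (2 + 4·4 + 6)/6 = 24/6 = 4
te_Staging deploy = (10 + 4·11 + 24)/6 = 78/6 = 13

Forward pass:
ES_Unit tests = 0; EF_Unit tests = 11
ES_Integration tests = 11; EF_Integration tests = 11+13 = 24
ES_Code review = 11; EF_Code review = 11+7 = 18
ES_Security audit = 18; EF_Security audit = 18+4 = 22
ES_Staging deploy = max(EF_Integration tests=24, EF_Code review=18, EF_Security audit=22) = 24; EF_Staging deploy = 24+13 = 37
Expected project duration μ = 37 weeks. Critical path: Unit tests → Integration tests → Staging deploy.

37 weeks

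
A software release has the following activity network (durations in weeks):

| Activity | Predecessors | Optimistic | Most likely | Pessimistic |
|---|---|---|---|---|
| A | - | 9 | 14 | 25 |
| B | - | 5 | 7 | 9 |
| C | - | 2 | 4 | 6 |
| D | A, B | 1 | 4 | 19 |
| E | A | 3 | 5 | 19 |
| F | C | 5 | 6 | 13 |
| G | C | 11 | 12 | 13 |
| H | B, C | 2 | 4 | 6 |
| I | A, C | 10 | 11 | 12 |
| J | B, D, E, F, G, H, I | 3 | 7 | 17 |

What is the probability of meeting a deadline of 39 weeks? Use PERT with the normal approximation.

0.920

te_A = (9 + 4·14 + 25)/6 = 90/6 = 15; σ²_A = ((25−9)/6)² = 7.111
te_B = (5 + 4·7 + 9)/6 = 42/6 = 7; σ²_B = ((9−5)/6)² = 0.444
te_C = (2 + 4·4 + 6)/6 = 24/6 = 4; σ²_C = ((6−2)/6)² = 0.444
te_D = (1 + 4·4 + 19)/6 = 36/6 = 6; σ²_D = ((19−1)/6)² = 9.000
te_E = (3 + 4·5 + 19)/6 = 42/6 = 7; σ²_E = ((19−3)/6)² = 7.111
te_F = (5 + 4·6 + 13)/6 = 42/6 = 7; σ²_F = ((13−5)/6)² = 1.778
te_G = (11 + 4·12 + 13)/6 = 72/6 = 12; σ²_G = ((13−11)/6)² = 0.111
te_H = (2 + 4·4 + 6)/6 = 24/6 = 4; σ²_H = ((6−2)/6)² = 0.444
te_I = (10 + 4·11 + 12)/6 = 66/6 = 11; σ²_I = ((12−10)/6)² = 0.111
te_J = (3 + 4·7 + 17)/6 = 48/6 = 8; σ²_J = ((17−3)/6)² = 5.444

Forward pass:
ES_A = 0; EF_A = 15
ES_B = 0; EF_B = 7
ES_C = 0; EF_C = 4
ES_D = max(EF_A=15, EF_B=7) = 15; EF_D = 15+6 = 21
ES_E = 15; EF_E = 15+7 = 22
ES_F = 4; EF_F = 4+7 = 11
ES_G = 4; EF_G = 4+12 = 16
ES_H = max(EF_B=7, EF_C=4) = 7; EF_H = 7+4 = 11
ES_I = max(EF_A=15, EF_C=4) = 15; EF_I = 15+11 = 26
ES_J = max(EF_B=7, EF_D=21, EF_E=22, EF_F=11, EF_G=16, EF_H=11, EF_I=26) = 26; EF_J = 26+8 = 34
Expected project duration μ = 34 weeks. Critical path: A → I → J.

Variance along critical path = 7.111 + 0.111 + 5.444 = 12.667; σ = √12.667 = 3.559 weeks.
Z = (39 − 34) / 3.559 = 1.405
P(T ≤ 39) = Φ(1.405) ≈ 0.920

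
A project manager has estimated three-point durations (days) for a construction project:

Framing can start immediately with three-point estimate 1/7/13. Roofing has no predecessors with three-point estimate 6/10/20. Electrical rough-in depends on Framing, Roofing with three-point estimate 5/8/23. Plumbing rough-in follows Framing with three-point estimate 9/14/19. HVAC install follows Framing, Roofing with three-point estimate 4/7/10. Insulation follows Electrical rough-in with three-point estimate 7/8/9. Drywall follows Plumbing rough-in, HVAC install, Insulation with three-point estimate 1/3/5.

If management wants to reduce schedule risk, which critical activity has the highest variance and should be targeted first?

te_Framing = (1 + 4·7 + 13)/6 = 42/6 = 7; σ²_Framing = ((13−1)/6)² = 4.000
te_Roofing = (6 + 4·10 + 20)/6 = 66/6 = 11; σ²_Roofing = ((20−6)/6)² = 5.444
te_Electrical rough-in = (5 + 4·8 + 23)/6 = 60/6 = 10; σ²_Electrical rough-in = ((23−5)/6)² = 9.000
te_Plumbing rough-in = (9 + 4·14 + 19)/6 = 84/6 = 14; σ²_Plumbing rough-in = ((19−9)/6)² = 2.778
te_HVAC install = (4 + 4·7 + 10)/6 = 42/6 = 7; σ²_HVAC install = ((10−4)/6)² = 1.000
te_Insulation = (7 + 4·8 + 9)/6 = 48/6 = 8; σ²_Insulation = ((9−7)/6)² = 0.111
te_Drywall = (1 + 4·3 + 5)/6 = 18/6 = 3; σ²_Drywall = ((5−1)/6)² = 0.444

Forward pass:
ES_Framing = 0; EF_Framing = 7
ES_Roofing = 0; EF_Roofing = 11
ES_Electrical rough-in = max(EF_Framing=7, EF_Roofing=11) = 11; EF_Electrical rough-in = 11+10 = 21
ES_Plumbing rough-in = 7; EF_Plumbing rough-in = 7+14 = 21
ES_HVAC install = max(EF_Framing=7, EF_Roofing=11) = 11; EF_HVAC install = 11+7 = 18
ES_Insulation = 21; EF_Insulation = 21+8 = 29
ES_Drywall = max(EF_Plumbing rough-in=21, EF_HVAC install=18, EF_Insulation=29) = 29; EF_Drywall = 29+3 = 32
Expected project duration μ = 32 days. Critical path: Roofing → Electrical rough-in → Insulation → Drywall.

Variances on critical path: σ²_Roofing=5.444, σ²_Electrical rough-in=9.000, σ²_Insulation=0.111, σ²_Drywall=0.444.
Largest is σ²_Electrical rough-in = 9.000.

Electrical rough-in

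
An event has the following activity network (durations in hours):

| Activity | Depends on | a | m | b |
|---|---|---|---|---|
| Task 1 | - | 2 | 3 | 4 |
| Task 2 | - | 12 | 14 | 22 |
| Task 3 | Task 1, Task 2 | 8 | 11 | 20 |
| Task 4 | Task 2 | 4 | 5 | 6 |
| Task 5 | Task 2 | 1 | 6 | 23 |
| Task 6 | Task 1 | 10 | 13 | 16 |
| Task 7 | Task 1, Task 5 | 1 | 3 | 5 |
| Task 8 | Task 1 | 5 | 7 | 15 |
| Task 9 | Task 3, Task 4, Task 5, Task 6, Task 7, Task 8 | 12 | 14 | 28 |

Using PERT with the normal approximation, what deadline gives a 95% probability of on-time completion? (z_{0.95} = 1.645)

49.1 hours

te_Task 1 = (2 + 4·3 + 4)/6 = 18/6 = 3; σ²_Task 1 = ((4−2)/6)² = 0.111
te_Task 2 = (12 + 4·14 + 22)/6 = 90/6 = 15; σ²_Task 2 = ((22−12)/6)² = 2.778
te_Task 3 = (8 + 4·11 + 20)/6 = 72/6 = 12; σ²_Task 3 = ((20−8)/6)² = 4.000
te_Task 4 = (4 + 4·5 + 6)/6 = 30/6 = 5; σ²_Task 4 = ((6−4)/6)² = 0.111
te_Task 5 = (1 + 4·6 + 23)/6 = 48/6 = 8; σ²_Task 5 = ((23−1)/6)² = 13.444
te_Task 6 = (10 + 4·13 + 16)/6 = 78/6 = 13; σ²_Task 6 = ((16−10)/6)² = 1.000
te_Task 7 = (1 + 4·3 + 5)/6 = 18/6 = 3; σ²_Task 7 = ((5−1)/6)² = 0.444
te_Task 8 = (5 + 4·7 + 15)/6 = 48/6 = 8; σ²_Task 8 = ((15−5)/6)² = 2.778
te_Task 9 = (12 + 4·14 + 28)/6 = 96/6 = 16; σ²_Task 9 = ((28−12)/6)² = 7.111

Forward pass:
ES_Task 1 = 0; EF_Task 1 = 3
ES_Task 2 = 0; EF_Task 2 = 15
ES_Task 3 = max(EF_Task 1=3, EF_Task 2=15) = 15; EF_Task 3 = 15+12 = 27
ES_Task 4 = 15; EF_Task 4 = 15+5 = 20
ES_Task 5 = 15; EF_Task 5 = 15+8 = 23
ES_Task 6 = 3; EF_Task 6 = 3+13 = 16
ES_Task 7 = max(EF_Task 1=3, EF_Task 5=23) = 23; EF_Task 7 = 23+3 = 26
ES_Task 8 = 3; EF_Task 8 = 3+8 = 11
ES_Task 9 = max(EF_Task 3=27, EF_Task 4=20, EF_Task 5=23, EF_Task 6=16, EF_Task 7=26, EF_Task 8=11) = 27; EF_Task 9 = 27+16 = 43
Expected project duration μ = 43 hours. Critical path: Task 2 → Task 3 → Task 9.

Variance along critical path = 2.778 + 4.000 + 7.111 = 13.889; σ = 3.727 hours.
D = μ + z·σ = 43 + 1.645·3.727 = 49.1 hours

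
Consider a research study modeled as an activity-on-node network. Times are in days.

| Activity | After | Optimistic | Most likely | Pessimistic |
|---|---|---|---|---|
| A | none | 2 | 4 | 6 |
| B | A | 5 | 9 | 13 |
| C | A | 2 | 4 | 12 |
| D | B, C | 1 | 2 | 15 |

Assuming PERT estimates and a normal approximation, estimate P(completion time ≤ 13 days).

0.074

te_A = (2 + 4·4 + 6)/6 = 24/6 = 4; σ²_A = ((6−2)/6)² = 0.444
te_B = (5 + 4·9 + 13)/6 = 54/6 = 9; σ²_B = ((13−5)/6)² = 1.778
te_C = (2 + 4·4 + 12)/6 = 30/6 = 5; σ²_C = ((12−2)/6)² = 2.778
te_D = (1 + 4·2 + 15)/6 = 24/6 = 4; σ²_D = ((15−1)/6)² = 5.444

Forward pass:
ES_A = 0; EF_A = 4
ES_B = 4; EF_B = 4+9 = 13
ES_C = 4; EF_C = 4+5 = 9
ES_D = max(EF_B=13, EF_C=9) = 13; EF_D = 13+4 = 17
Expected project duration μ = 17 days. Critical path: A → B → D.

Variance along critical path = 0.444 + 1.778 + 5.444 = 7.667; σ = √7.667 = 2.769 days.
Z = (13 − 17) / 2.769 = -1.445
P(T ≤ 13) = Φ(-1.445) ≈ 0.074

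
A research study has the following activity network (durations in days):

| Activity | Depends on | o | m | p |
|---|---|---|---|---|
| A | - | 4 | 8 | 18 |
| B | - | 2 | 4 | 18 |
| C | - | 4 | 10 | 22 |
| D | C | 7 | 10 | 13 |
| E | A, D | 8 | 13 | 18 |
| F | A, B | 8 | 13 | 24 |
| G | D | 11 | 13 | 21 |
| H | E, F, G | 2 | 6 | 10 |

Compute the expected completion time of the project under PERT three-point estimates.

41 days

te_A = (4 + 4·8 + 18)/6 = 54/6 = 9
te_B = (2 + 4·4 + 18)/6 = 36/6 = 6
te_C = (4 + 4·10 + 22)/6 = 66/6 = 11
te_D = (7 + 4·10 + 13)/6 = 60/6 = 10
te_E = (8 + 4·13 + 18)/6 = 78/6 = 13
te_F = (8 + 4·13 + 24)/6 = 84/6 = 14
te_G = (11 + 4·13 + 21)/6 = 84/6 = 14
te_H = (2 + 4·6 + 10)/6 = 36/6 = 6

Forward pass:
ES_A = 0; EF_A = 9
ES_B = 0; EF_B = 6
ES_C = 0; EF_C = 11
ES_D = 11; EF_D = 11+10 = 21
ES_E = max(EF_A=9, EF_D=21) = 21; EF_E = 21+13 = 34
ES_F = max(EF_A=9, EF_B=6) = 9; EF_F = 9+14 = 23
ES_G = 21; EF_G = 21+14 = 35
ES_H = max(EF_E=34, EF_F=23, EF_G=35) = 35; EF_H = 35+6 = 41
Expected project duration μ = 41 days. Critical path: C → D → G → H.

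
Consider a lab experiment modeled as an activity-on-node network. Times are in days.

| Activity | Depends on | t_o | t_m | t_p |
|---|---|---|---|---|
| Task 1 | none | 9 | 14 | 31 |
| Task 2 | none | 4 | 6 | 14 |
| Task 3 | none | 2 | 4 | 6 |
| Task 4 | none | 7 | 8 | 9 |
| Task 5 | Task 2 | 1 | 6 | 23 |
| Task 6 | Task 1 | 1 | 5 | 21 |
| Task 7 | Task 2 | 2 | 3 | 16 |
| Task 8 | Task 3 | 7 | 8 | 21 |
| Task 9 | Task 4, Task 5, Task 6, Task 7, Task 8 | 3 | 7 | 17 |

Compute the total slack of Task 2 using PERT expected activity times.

8 days

te_Task 1 = (9 + 4·14 + 31)/6 = 96/6 = 16
te_Task 2 = (4 + 4·6 + 14)/6 = 42/6 = 7
te_Task 3 = (2 + 4·4 + 6)/6 = 24/6 = 4
te_Task 4 = (7 + 4·8 + 9)/6 = 48/6 = 8
te_Task 5 = (1 + 4·6 + 23)/6 = 48/6 = 8
te_Task 6 = (1 + 4·5 + 21)/6 = 42/6 = 7
te_Task 7 = (2 + 4·3 + 16)/6 = 30/6 = 5
te_Task 8 = (7 + 4·8 + 21)/6 = 60/6 = 10
te_Task 9 = (3 + 4·7 + 17)/6 = 48/6 = 8

Forward pass:
ES_Task 1 = 0; EF_Task 1 = 16
ES_Task 2 = 0; EF_Task 2 = 7
ES_Task 3 = 0; EF_Task 3 = 4
ES_Task 4 = 0; EF_Task 4 = 8
ES_Task 5 = 7; EF_Task 5 = 7+8 = 15
ES_Task 6 = 16; EF_Task 6 = 16+7 = 23
ES_Task 7 = 7; EF_Task 7 = 7+5 = 12
ES_Task 8 = 4; EF_Task 8 = 4+10 = 14
ES_Task 9 = max(EF_Task 4=8, EF_Task 5=15, EF_Task 6=23, EF_Task 7=12, EF_Task 8=14) = 23; EF_Task 9 = 23+8 = 31
Expected project duration μ = 31 days. Critical path: Task 1 → Task 6 → Task 9.

Backward pass:
LF_Task 9 = 31; LS_Task 9 = 31−8 = 23
LF_Task 8 = LS_Task 9 = 23; LS_Task 8 = 23−10 = 13
LF_Task 7 = LS_Task 9 = 23; LS_Task 7 = 23−5 = 18
LF_Task 6 = LS_Task 9 = 23; LS_Task 6 = 23−7 = 16
LF_Task 5 = LS_Task 9 = 23; LS_Task 5 = 23−8 = 15
LF_Task 4 = LS_Task 9 = 23; LS_Task 4 = 23−8 = 15
LF_Task 3 = LS_Task 8 = 13; LS_Task 3 = 13−4 = 9
LF_Task 2 = min(LS_Task 5=15, LS_Task 7=18) = 15; LS_Task 2 = 15−7 = 8
LF_Task 1 = LS_Task 6 = 16; LS_Task 1 = 16−16 = 0
Slack_Task 2 = LS_Task 2 − ES_Task 2 = 8 − 0 = 8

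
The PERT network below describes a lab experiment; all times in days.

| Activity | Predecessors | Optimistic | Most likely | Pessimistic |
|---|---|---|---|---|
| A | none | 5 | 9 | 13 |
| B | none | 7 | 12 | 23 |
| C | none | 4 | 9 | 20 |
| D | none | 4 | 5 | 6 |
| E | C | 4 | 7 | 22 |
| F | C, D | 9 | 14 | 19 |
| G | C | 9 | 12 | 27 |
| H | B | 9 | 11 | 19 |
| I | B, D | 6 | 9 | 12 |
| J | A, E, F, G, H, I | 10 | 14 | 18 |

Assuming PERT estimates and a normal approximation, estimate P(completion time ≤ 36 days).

te_A = (5 + 4·9 + 13)/6 = 54/6 = 9; σ²_A = ((13−5)/6)² = 1.778
te_B = (7 + 4·12 + 23)/6 = 78/6 = 13; σ²_B = ((23−7)/6)² = 7.111
te_C = (4 + 4·9 + 20)/6 = 60/6 = 10; σ²_C = ((20−4)/6)² = 7.111
te_D = (4 + 4·5 + 6)/6 = 30/6 = 5; σ²_D = ((6−4)/6)² = 0.111
te_E = (4 + 4·7 + 22)/6 = 54/6 = 9; σ²_E = ((22−4)/6)² = 9.000
te_F = (9 + 4·14 + 19)/6 = 84/6 = 14; σ²_F = ((19−9)/6)² = 2.778
te_G = (9 + 4·12 + 27)/6 = 84/6 = 14; σ²_G = ((27−9)/6)² = 9.000
te_H = (9 + 4·11 + 19)/6 = 72/6 = 12; σ²_H = ((19−9)/6)² = 2.778
te_I = (6 + 4·9 + 12)/6 = 54/6 = 9; σ²_I = ((12−6)/6)² = 1.000
te_J = (10 + 4·14 + 18)/6 = 84/6 = 14; σ²_J = ((18−10)/6)² = 1.778

Forward pass:
ES_A = 0; EF_A = 9
ES_B = 0; EF_B = 13
ES_C = 0; EF_C = 10
ES_D = 0; EF_D = 5
ES_E = 10; EF_E = 10+9 = 19
ES_F = max(EF_C=10, EF_D=5) = 10; EF_F = 10+14 = 24
ES_G = 10; EF_G = 10+14 = 24
ES_H = 13; EF_H = 13+12 = 25
ES_I = max(EF_B=13, EF_D=5) = 13; EF_I = 13+9 = 22
ES_J = max(EF_A=9, EF_E=19, EF_F=24, EF_G=24, EF_H=25, EF_I=22) = 25; EF_J = 25+14 = 39
Expected project duration μ = 39 days. Critical path: B → H → J.

Variance along critical path = 7.111 + 2.778 + 1.778 = 11.667; σ = √11.667 = 3.416 days.
Z = (36 − 39) / 3.416 = -0.878
P(T ≤ 36) = Φ(-0.878) ≈ 0.190

0.190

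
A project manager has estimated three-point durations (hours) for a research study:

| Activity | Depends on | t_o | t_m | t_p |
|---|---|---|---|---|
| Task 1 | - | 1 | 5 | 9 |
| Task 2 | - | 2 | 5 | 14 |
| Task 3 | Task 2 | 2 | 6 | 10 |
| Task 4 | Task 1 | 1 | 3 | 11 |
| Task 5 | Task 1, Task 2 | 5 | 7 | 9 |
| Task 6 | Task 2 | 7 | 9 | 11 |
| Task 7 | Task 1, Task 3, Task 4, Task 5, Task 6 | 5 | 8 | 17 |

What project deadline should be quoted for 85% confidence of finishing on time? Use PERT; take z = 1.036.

27.0 hours

te_Task 1 = (1 + 4·5 + 9)/6 = 30/6 = 5; σ²_Task 1 = ((9−1)/6)² = 1.778
te_Task 2 = (2 + 4·5 + 14)/6 = 36/6 = 6; σ²_Task 2 = ((14−2)/6)² = 4.000
te_Task 3 = (2 + 4·6 + 10)/6 = 36/6 = 6; σ²_Task 3 = ((10−2)/6)² = 1.778
te_Task 4 = (1 + 4·3 + 11)/6 = 24/6 = 4; σ²_Task 4 = ((11−1)/6)² = 2.778
te_Task 5 = (5 + 4·7 + 9)/6 = 42/6 = 7; σ²_Task 5 = ((9−5)/6)² = 0.444
te_Task 6 = (7 + 4·9 + 11)/6 = 54/6 = 9; σ²_Task 6 = ((11−7)/6)² = 0.444
te_Task 7 = (5 + 4·8 + 17)/6 = 54/6 = 9; σ²_Task 7 = ((17−5)/6)² = 4.000

Forward pass:
ES_Task 1 = 0; EF_Task 1 = 5
ES_Task 2 = 0; EF_Task 2 = 6
ES_Task 3 = 6; EF_Task 3 = 6+6 = 12
ES_Task 4 = 5; EF_Task 4 = 5+4 = 9
ES_Task 5 = max(EF_Task 1=5, EF_Task 2=6) = 6; EF_Task 5 = 6+7 = 13
ES_Task 6 = 6; EF_Task 6 = 6+9 = 15
ES_Task 7 = max(EF_Task 1=5, EF_Task 3=12, EF_Task 4=9, EF_Task 5=13, EF_Task 6=15) = 15; EF_Task 7 = 15+9 = 24
Expected project duration μ = 24 hours. Critical path: Task 2 → Task 6 → Task 7.

Variance along critical path = 4.000 + 0.444 + 4.000 = 8.444; σ = 2.906 hours.
D = μ + z·σ = 24 + 1.036·2.906 = 27.0 hours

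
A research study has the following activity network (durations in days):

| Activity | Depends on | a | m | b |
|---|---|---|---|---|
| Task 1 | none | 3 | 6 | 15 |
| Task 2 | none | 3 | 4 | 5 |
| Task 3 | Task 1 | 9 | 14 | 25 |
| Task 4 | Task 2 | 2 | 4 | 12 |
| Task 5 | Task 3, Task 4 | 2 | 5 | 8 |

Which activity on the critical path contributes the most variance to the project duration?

Task 3

te_Task 1 = (3 + 4·6 + 15)/6 = 42/6 = 7; σ²_Task 1 = ((15−3)/6)² = 4.000
te_Task 2 = (3 + 4·4 + 5)/6 = 24/6 = 4; σ²_Task 2 = ((5−3)/6)² = 0.111
te_Task 3 = (9 + 4·14 + 25)/6 = 90/6 = 15; σ²_Task 3 = ((25−9)/6)² = 7.111
te_Task 4 = (2 + 4·4 + 12)/6 = 30/6 = 5; σ²_Task 4 = ((12−2)/6)² = 2.778
te_Task 5 = (2 + 4·5 + 8)/6 = 30/6 = 5; σ²_Task 5 = ((8−2)/6)² = 1.000

Forward pass:
ES_Task 1 = 0; EF_Task 1 = 7
ES_Task 2 = 0; EF_Task 2 = 4
ES_Task 3 = 7; EF_Task 3 = 7+15 = 22
ES_Task 4 = 4; EF_Task 4 = 4+5 = 9
ES_Task 5 = max(EF_Task 3=22, EF_Task 4=9) = 22; EF_Task 5 = 22+5 = 27
Expected project duration μ = 27 days. Critical path: Task 1 → Task 3 → Task 5.

Variances on critical path: σ²_Task 1=4.000, σ²_Task 3=7.111, σ²_Task 5=1.000.
Largest is σ²_Task 3 = 7.111.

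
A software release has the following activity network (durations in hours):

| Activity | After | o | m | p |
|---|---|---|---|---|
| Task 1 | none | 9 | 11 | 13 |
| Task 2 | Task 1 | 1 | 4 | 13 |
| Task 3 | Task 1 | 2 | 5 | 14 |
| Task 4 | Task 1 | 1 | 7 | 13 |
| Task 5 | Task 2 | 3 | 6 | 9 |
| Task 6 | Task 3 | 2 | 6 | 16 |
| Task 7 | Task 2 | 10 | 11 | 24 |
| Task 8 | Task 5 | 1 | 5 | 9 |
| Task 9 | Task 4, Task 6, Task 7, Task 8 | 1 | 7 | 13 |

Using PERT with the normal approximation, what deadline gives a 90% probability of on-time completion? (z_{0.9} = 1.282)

40.8 hours

te_Task 1 = (9 + 4·11 + 13)/6 = 66/6 = 11; σ²_Task 1 = ((13−9)/6)² = 0.444
te_Task 2 = (1 + 4·4 + 13)/6 = 30/6 = 5; σ²_Task 2 = ((13−1)/6)² = 4.000
te_Task 3 = (2 + 4·5 + 14)/6 = 36/6 = 6; σ²_Task 3 = ((14−2)/6)² = 4.000
te_Task 4 = (1 + 4·7 + 13)/6 = 42/6 = 7; σ²_Task 4 = ((13−1)/6)² = 4.000
te_Task 5 = (3 + 4·6 + 9)/6 = 36/6 = 6; σ²_Task 5 = ((9−3)/6)² = 1.000
te_Task 6 = (2 + 4·6 + 16)/6 = 42/6 = 7; σ²_Task 6 = ((16−2)/6)² = 5.444
te_Task 7 = (10 + 4·11 + 24)/6 = 78/6 = 13; σ²_Task 7 = ((24−10)/6)² = 5.444
te_Task 8 = (1 + 4·5 + 9)/6 = 30/6 = 5; σ²_Task 8 = ((9−1)/6)² = 1.778
te_Task 9 = (1 + 4·7 + 13)/6 = 42/6 = 7; σ²_Task 9 = ((13−1)/6)² = 4.000

Forward pass:
ES_Task 1 = 0; EF_Task 1 = 11
ES_Task 2 = 11; EF_Task 2 = 11+5 = 16
ES_Task 3 = 11; EF_Task 3 = 11+6 = 17
ES_Task 4 = 11; EF_Task 4 = 11+7 = 18
ES_Task 5 = 16; EF_Task 5 = 16+6 = 22
ES_Task 6 = 17; EF_Task 6 = 17+7 = 24
ES_Task 7 = 16; EF_Task 7 = 16+13 = 29
ES_Task 8 = 22; EF_Task 8 = 22+5 = 27
ES_Task 9 = max(EF_Task 4=18, EF_Task 6=24, EF_Task 7=29, EF_Task 8=27) = 29; EF_Task 9 = 29+7 = 36
Expected project duration μ = 36 hours. Critical path: Task 1 → Task 2 → Task 7 → Task 9.

Variance along critical path = 0.444 + 4.000 + 5.444 + 4.000 = 13.889; σ = 3.727 hours.
D = μ + z·σ = 36 + 1.282·3.727 = 40.8 hours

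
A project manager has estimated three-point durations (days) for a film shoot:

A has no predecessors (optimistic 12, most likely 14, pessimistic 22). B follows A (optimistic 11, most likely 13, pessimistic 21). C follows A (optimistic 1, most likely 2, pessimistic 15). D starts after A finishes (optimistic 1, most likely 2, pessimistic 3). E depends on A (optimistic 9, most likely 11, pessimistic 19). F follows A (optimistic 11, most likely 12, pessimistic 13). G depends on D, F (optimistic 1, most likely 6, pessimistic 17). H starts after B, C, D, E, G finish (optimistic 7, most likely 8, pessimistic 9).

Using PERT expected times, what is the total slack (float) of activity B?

5 days

te_A = (12 + 4·14 + 22)/6 = 90/6 = 15
te_B = (11 + 4·13 + 21)/6 = 84/6 = 14
te_C = (1 + 4·2 + 15)/6 = 24/6 = 4
te_D = (1 + 4·2 + 3)/6 = 12/6 = 2
te_E = (9 + 4·11 + 19)/6 = 72/6 = 12
te_F = (11 + 4·12 + 13)/6 = 72/6 = 12
te_G = (1 + 4·6 + 17)/6 = 42/6 = 7
te_H = (7 + 4·8 + 9)/6 = 48/6 = 8

Forward pass:
ES_A = 0; EF_A = 15
ES_B = 15; EF_B = 15+14 = 29
ES_C = 15; EF_C = 15+4 = 19
ES_D = 15; EF_D = 15+2 = 17
ES_E = 15; EF_E = 15+12 = 27
ES_F = 15; EF_F = 15+12 = 27
ES_G = max(EF_D=17, EF_F=27) = 27; EF_G = 27+7 = 34
ES_H = max(EF_B=29, EF_C=19, EF_D=17, EF_E=27, EF_G=34) = 34; EF_H = 34+8 = 42
Expected project duration μ = 42 days. Critical path: A → F → G → H.

Backward pass:
LF_H = 42; LS_H = 42−8 = 34
LF_G = LS_H = 34; LS_G = 34−7 = 27
LF_F = LS_G = 27; LS_F = 27−12 = 15
LF_E = LS_H = 34; LS_E = 34−12 = 22
LF_D = min(LS_G=27, LS_H=34) = 27; LS_D = 27−2 = 25
LF_C = LS_H = 34; LS_C = 34−4 = 30
LF_B = LS_H = 34; LS_B = 34−14 = 20
LF_A = min(LS_B=20, LS_C=30, LS_D=25, LS_E=22, LS_F=15) = 15; LS_A = 15−15 = 0
Slack_B = LS_B − ES_B = 20 − 15 = 5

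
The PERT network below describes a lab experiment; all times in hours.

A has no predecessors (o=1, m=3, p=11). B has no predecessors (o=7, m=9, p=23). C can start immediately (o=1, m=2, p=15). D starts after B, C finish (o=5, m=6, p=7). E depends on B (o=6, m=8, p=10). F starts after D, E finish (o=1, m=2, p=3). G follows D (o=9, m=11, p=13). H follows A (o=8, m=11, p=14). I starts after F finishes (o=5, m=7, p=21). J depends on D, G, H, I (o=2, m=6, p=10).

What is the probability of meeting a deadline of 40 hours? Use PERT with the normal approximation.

te_A = (1 + 4·3 + 11)/6 = 24/6 = 4; σ²_A = ((11−1)/6)² = 2.778
te_B = (7 + 4·9 + 23)/6 = 66/6 = 11; σ²_B = ((23−7)/6)² = 7.111
te_C = (1 + 4·2 + 15)/6 = 24/6 = 4; σ²_C = ((15−1)/6)² = 5.444
te_D = (5 + 4·6 + 7)/6 = 36/6 = 6; σ²_D = ((7−5)/6)² = 0.111
te_E = (6 + 4·8 + 10)/6 = 48/6 = 8; σ²_E = ((10−6)/6)² = 0.444
te_F = (1 + 4·2 + 3)/6 = 12/6 = 2; σ²_F = ((3−1)/6)² = 0.111
te_G = (9 + 4·11 + 13)/6 = 66/6 = 11; σ²_G = ((13−9)/6)² = 0.444
te_H = (8 + 4·11 + 14)/6 = 66/6 = 11; σ²_H = ((14−8)/6)² = 1.000
te_I = (5 + 4·7 + 21)/6 = 54/6 = 9; σ²_I = ((21−5)/6)² = 7.111
te_J = (2 + 4·6 + 10)/6 = 36/6 = 6; σ²_J = ((10−2)/6)² = 1.778

Forward pass:
ES_A = 0; EF_A = 4
ES_B = 0; EF_B = 11
ES_C = 0; EF_C = 4
ES_D = max(EF_B=11, EF_C=4) = 11; EF_D = 11+6 = 17
ES_E = 11; EF_E = 11+8 = 19
ES_F = max(EF_D=17, EF_E=19) = 19; EF_F = 19+2 = 21
ES_G = 17; EF_G = 17+11 = 28
ES_H = 4; EF_H = 4+11 = 15
ES_I = 21; EF_I = 21+9 = 30
ES_J = max(EF_D=17, EF_G=28, EF_H=15, EF_I=30) = 30; EF_J = 30+6 = 36
Expected project duration μ = 36 hours. Critical path: B → E → F → I → J.

Variance along critical path = 7.111 + 0.444 + 0.111 + 7.111 + 1.778 = 16.556; σ = √16.556 = 4.069 hours.
Z = (40 − 36) / 4.069 = 0.983
P(T ≤ 40) = Φ(0.983) ≈ 0.837

0.837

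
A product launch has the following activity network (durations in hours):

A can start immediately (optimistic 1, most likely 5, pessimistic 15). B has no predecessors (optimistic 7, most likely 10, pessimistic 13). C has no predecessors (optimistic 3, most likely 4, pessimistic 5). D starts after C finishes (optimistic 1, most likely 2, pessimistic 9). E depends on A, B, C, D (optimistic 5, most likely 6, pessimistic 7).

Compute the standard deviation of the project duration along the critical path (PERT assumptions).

1.05 hours

te_A = (1 + 4·5 + 15)/6 = 36/6 = 6; σ²_A = ((15−1)/6)² = 5.444
te_B = (7 + 4·10 + 13)/6 = 60/6 = 10; σ²_B = ((13−7)/6)² = 1.000
te_C = (3 + 4·4 + 5)/6 = 24/6 = 4; σ²_C = ((5−3)/6)² = 0.111
te_D = (1 + 4·2 + 9)/6 = 18/6 = 3; σ²_D = ((9−1)/6)² = 1.778
te_E = (5 + 4·6 + 7)/6 = 36/6 = 6; σ²_E = ((7−5)/6)² = 0.111

Forward pass:
ES_A = 0; EF_A = 6
ES_B = 0; EF_B = 10
ES_C = 0; EF_C = 4
ES_D = 4; EF_D = 4+3 = 7
ES_E = max(EF_A=6, EF_B=10, EF_C=4, EF_D=7) = 10; EF_E = 10+6 = 16
Expected project duration μ = 16 hours. Critical path: B → E.

Variance along critical path = 1.000 + 0.111 = 1.111
σ = √1.111 = 1.054 hours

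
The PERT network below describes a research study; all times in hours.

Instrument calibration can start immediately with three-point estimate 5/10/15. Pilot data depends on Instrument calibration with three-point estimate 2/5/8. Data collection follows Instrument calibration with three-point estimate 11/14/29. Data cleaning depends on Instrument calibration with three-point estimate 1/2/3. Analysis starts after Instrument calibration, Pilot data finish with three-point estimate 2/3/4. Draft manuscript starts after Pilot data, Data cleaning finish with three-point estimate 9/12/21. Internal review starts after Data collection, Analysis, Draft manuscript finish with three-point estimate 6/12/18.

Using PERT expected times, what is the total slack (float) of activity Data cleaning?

3 hours

te_Instrument calibration = (5 + 4·10 + 15)/6 = 60/6 = 10
te_Pilot data = (2 + 4·5 + 8)/6 = 30/6 = 5
te_Data collection = (11 + 4·14 + 29)/6 = 96/6 = 16
te_Data cleaning = (1 + 4·2 + 3)/6 = 12/6 = 2
te_Analysis = (2 + 4·3 + 4)/6 = 18/6 = 3
te_Draft manuscript = (9 + 4·12 + 21)/6 = 78/6 = 13
te_Internal review = (6 + 4·12 + 18)/6 = 72/6 = 12

Forward pass:
ES_Instrument calibration = 0; EF_Instrument calibration = 10
ES_Pilot data = 10; EF_Pilot data = 10+5 = 15
ES_Data collection = 10; EF_Data collection = 10+16 = 26
ES_Data cleaning = 10; EF_Data cleaning = 10+2 = 12
ES_Analysis = max(EF_Instrument calibration=10, EF_Pilot data=15) = 15; EF_Analysis = 15+3 = 18
ES_Draft manuscript = max(EF_Pilot data=15, EF_Data cleaning=12) = 15; EF_Draft manuscript = 15+13 = 28
ES_Internal review = max(EF_Data collection=26, EF_Analysis=18, EF_Draft manuscript=28) = 28; EF_Internal review = 28+12 = 40
Expected project duration μ = 40 hours. Critical path: Instrument calibration → Pilot data → Draft manuscript → Internal review.

Backward pass:
LF_Internal review = 40; LS_Internal review = 40−12 = 28
LF_Draft manuscript = LS_Internal review = 28; LS_Draft manuscript = 28−13 = 15
LF_Analysis = LS_Internal review = 28; LS_Analysis = 28−3 = 25
LF_Data cleaning = LS_Draft manuscript = 15; LS_Data cleaning = 15−2 = 13
LF_Data collection = LS_Internal review = 28; LS_Data collection = 28−16 = 12
LF_Pilot data = min(LS_Analysis=25, LS_Draft manuscript=15) = 15; LS_Pilot data = 15−5 = 10
LF_Instrument calibration = min(LS_Pilot data=10, LS_Data collection=12, LS_Data cleaning=13, LS_Analysis=25) = 10; LS_Instrument calibration = 10−10 = 0
Slack_Data cleaning = LS_Data cleaning − ES_Data cleaning = 13 − 10 = 3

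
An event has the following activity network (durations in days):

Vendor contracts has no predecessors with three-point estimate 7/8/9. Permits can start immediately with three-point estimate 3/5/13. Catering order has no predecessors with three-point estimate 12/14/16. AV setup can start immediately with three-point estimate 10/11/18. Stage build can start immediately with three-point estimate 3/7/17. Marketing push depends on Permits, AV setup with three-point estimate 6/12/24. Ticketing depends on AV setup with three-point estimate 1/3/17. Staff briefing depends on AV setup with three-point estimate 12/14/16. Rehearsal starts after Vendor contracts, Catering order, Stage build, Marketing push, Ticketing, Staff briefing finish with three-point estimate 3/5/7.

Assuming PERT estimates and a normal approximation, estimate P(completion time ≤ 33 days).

te_Vendor contracts = (7 + 4·8 + 9)/6 = 48/6 = 8; σ²_Vendor contracts = ((9−7)/6)² = 0.111
te_Permits = (3 + 4·5 + 13)/6 = 36/6 = 6; σ²_Permits = ((13−3)/6)² = 2.778
te_Catering order = (12 + 4·14 + 16)/6 = 84/6 = 14; σ²_Catering order = ((16−12)/6)² = 0.444
te_AV setup = (10 + 4·11 + 18)/6 = 72/6 = 12; σ²_AV setup = ((18−10)/6)² = 1.778
te_Stage build = (3 + 4·7 + 17)/6 = 48/6 = 8; σ²_Stage build = ((17−3)/6)² = 5.444
te_Marketing push = (6 + 4·12 + 24)/6 = 78/6 = 13; σ²_Marketing push = ((24−6)/6)² = 9.000
te_Ticketing = (1 + 4·3 + 17)/6 = 30/6 = 5; σ²_Ticketing = ((17−1)/6)² = 7.111
te_Staff briefing = (12 + 4·14 + 16)/6 = 84/6 = 14; σ²_Staff briefing = ((16−12)/6)² = 0.444
te_Rehearsal = (3 + 4·5 + 7)/6 = 30/6 = 5; σ²_Rehearsal = ((7−3)/6)² = 0.444

Forward pass:
ES_Vendor contracts = 0; EF_Vendor contracts = 8
ES_Permits = 0; EF_Permits = 6
ES_Catering order = 0; EF_Catering order = 14
ES_AV setup = 0; EF_AV setup = 12
ES_Stage build = 0; EF_Stage build = 8
ES_Marketing push = max(EF_Permits=6, EF_AV setup=12) = 12; EF_Marketing push = 12+13 = 25
ES_Ticketing = 12; EF_Ticketing = 12+5 = 17
ES_Staff briefing = 12; EF_Staff briefing = 12+14 = 26
ES_Rehearsal = max(EF_Vendor contracts=8, EF_Catering order=14, EF_Stage build=8, EF_Marketing push=25, EF_Ticketing=17, EF_Staff briefing=26) = 26; EF_Rehearsal = 26+5 = 31
Expected project duration μ = 31 days. Critical path: AV setup → Staff briefing → Rehearsal.

Variance along critical path = 1.778 + 0.444 + 0.444 = 2.667; σ = √2.667 = 1.633 days.
Z = (33 − 31) / 1.633 = 1.225
P(T ≤ 33) = Φ(1.225) ≈ 0.890

0.890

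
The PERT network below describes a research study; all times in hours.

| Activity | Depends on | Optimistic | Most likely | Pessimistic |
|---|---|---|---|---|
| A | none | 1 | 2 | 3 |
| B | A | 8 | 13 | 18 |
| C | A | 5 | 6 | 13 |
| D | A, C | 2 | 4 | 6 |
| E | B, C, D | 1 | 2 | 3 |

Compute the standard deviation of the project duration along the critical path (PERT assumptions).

1.73 hours

te_A = (1 + 4·2 + 3)/6 = 12/6 = 2; σ²_A = ((3−1)/6)² = 0.111
te_B = (8 + 4·13 + 18)/6 = 78/6 = 13; σ²_B = ((18−8)/6)² = 2.778
te_C = (5 + 4·6 + 13)/6 = 42/6 = 7; σ²_C = ((13−5)/6)² = 1.778
te_D = (2 + 4·4 + 6)/6 = 24/6 = 4; σ²_D = ((6−2)/6)² = 0.444
te_E = (1 + 4·2 + 3)/6 = 12/6 = 2; σ²_E = ((3−1)/6)² = 0.111

Forward pass:
ES_A = 0; EF_A = 2
ES_B = 2; EF_B = 2+13 = 15
ES_C = 2; EF_C = 2+7 = 9
ES_D = max(EF_A=2, EF_C=9) = 9; EF_D = 9+4 = 13
ES_E = max(EF_B=15, EF_C=9, EF_D=13) = 15; EF_E = 15+2 = 17
Expected project duration μ = 17 hours. Critical path: A → B → E.

Variance along critical path = 0.111 + 2.778 + 0.111 = 3.000
σ = √3.000 = 1.732 hours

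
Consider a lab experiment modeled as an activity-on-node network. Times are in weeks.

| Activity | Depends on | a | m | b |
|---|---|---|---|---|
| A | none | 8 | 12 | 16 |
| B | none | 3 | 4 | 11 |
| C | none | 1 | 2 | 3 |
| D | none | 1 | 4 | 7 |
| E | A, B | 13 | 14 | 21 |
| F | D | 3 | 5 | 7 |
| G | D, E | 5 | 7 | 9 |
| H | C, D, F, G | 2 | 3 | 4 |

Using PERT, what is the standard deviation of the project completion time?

2.03 weeks

te_A = (8 + 4·12 + 16)/6 = 72/6 = 12; σ²_A = ((16−8)/6)² = 1.778
te_B = (3 + 4·4 + 11)/6 = 30/6 = 5; σ²_B = ((11−3)/6)² = 1.778
te_C = (1 + 4·2 + 3)/6 = 12/6 = 2; σ²_C = ((3−1)/6)² = 0.111
te_D = (1 + 4·4 + 7)/6 = 24/6 = 4; σ²_D = ((7−1)/6)² = 1.000
te_E = (13 + 4·14 + 21)/6 = 90/6 = 15; σ²_E = ((21−13)/6)² = 1.778
te_F = (3 + 4·5 + 7)/6 = 30/6 = 5; σ²_F = ((7−3)/6)² = 0.444
te_G = (5 + 4·7 + 9)/6 = 42/6 = 7; σ²_G = ((9−5)/6)² = 0.444
te_H = (2 + 4·3 + 4)/6 = 18/6 = 3; σ²_H = ((4−2)/6)² = 0.111

Forward pass:
ES_A = 0; EF_A = 12
ES_B = 0; EF_B = 5
ES_C = 0; EF_C = 2
ES_D = 0; EF_D = 4
ES_E = max(EF_A=12, EF_B=5) = 12; EF_E = 12+15 = 27
ES_F = 4; EF_F = 4+5 = 9
ES_G = max(EF_D=4, EF_E=27) = 27; EF_G = 27+7 = 34
ES_H = max(EF_C=2, EF_D=4, EF_F=9, EF_G=34) = 34; EF_H = 34+3 = 37
Expected project duration μ = 37 weeks. Critical path: A → E → G → H.

Variance along critical path = 1.778 + 1.778 + 0.444 + 0.111 = 4.111
σ = √4.111 = 2.028 weeks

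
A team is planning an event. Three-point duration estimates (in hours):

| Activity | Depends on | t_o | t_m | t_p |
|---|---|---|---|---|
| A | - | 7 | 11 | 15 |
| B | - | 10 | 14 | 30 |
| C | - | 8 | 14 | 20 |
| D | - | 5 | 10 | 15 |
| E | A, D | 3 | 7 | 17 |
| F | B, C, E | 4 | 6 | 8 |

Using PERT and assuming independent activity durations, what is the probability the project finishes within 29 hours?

0.926

te_A = (7 + 4·11 + 15)/6 = 66/6 = 11; σ²_A = ((15−7)/6)² = 1.778
te_B = (10 + 4·14 + 30)/6 = 96/6 = 16; σ²_B = ((30−10)/6)² = 11.111
te_C = (8 + 4·14 + 20)/6 = 84/6 = 14; σ²_C = ((20−8)/6)² = 4.000
te_D = (5 + 4·10 + 15)/6 = 60/6 = 10; σ²_D = ((15−5)/6)² = 2.778
te_E = (3 + 4·7 + 17)/6 = 48/6 = 8; σ²_E = ((17−3)/6)² = 5.444
te_F = (4 + 4·6 + 8)/6 = 36/6 = 6; σ²_F = ((8−4)/6)² = 0.444

Forward pass:
ES_A = 0; EF_A = 11
ES_B = 0; EF_B = 16
ES_C = 0; EF_C = 14
ES_D = 0; EF_D = 10
ES_E = max(EF_A=11, EF_D=10) = 11; EF_E = 11+8 = 19
ES_F = max(EF_B=16, EF_C=14, EF_E=19) = 19; EF_F = 19+6 = 25
Expected project duration μ = 25 hours. Critical path: A → E → F.

Variance along critical path = 1.778 + 5.444 + 0.444 = 7.667; σ = √7.667 = 2.769 hours.
Z = (29 − 25) / 2.769 = 1.445
P(T ≤ 29) = Φ(1.445) ≈ 0.926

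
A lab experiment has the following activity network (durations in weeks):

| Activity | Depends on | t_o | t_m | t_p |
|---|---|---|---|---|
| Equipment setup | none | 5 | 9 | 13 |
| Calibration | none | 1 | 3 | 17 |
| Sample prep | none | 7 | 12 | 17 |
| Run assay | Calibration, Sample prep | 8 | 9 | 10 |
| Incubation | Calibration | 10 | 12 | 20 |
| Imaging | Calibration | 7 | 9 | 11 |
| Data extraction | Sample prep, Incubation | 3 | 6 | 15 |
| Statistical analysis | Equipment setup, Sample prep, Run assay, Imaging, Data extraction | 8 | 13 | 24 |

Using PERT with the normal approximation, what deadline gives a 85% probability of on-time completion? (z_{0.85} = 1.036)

te_Equipment setup = (5 + 4·9 + 13)/6 = 54/6 = 9; σ²_Equipment setup = ((13−5)/6)² = 1.778
te_Calibration = (1 + 4·3 + 17)/6 = 30/6 = 5; σ²_Calibration = ((17−1)/6)² = 7.111
te_Sample prep = (7 + 4·12 + 17)/6 = 72/6 = 12; σ²_Sample prep = ((17−7)/6)² = 2.778
te_Run assay = (8 + 4·9 + 10)/6 = 54/6 = 9; σ²_Run assay = ((10−8)/6)² = 0.111
te_Incubation = (10 + 4·12 + 20)/6 = 78/6 = 13; σ²_Incubation = ((20−10)/6)² = 2.778
te_Imaging = (7 + 4·9 + 11)/6 = 54/6 = 9; σ²_Imaging = ((11−7)/6)² = 0.444
te_Data extraction = (3 + 4·6 + 15)/6 = 42/6 = 7; σ²_Data extraction = ((15−3)/6)² = 4.000
te_Statistical analysis = (8 + 4·13 + 24)/6 = 84/6 = 14; σ²_Statistical analysis = ((24−8)/6)² = 7.111

Forward pass:
ES_Equipment setup = 0; EF_Equipment setup = 9
ES_Calibration = 0; EF_Calibration = 5
ES_Sample prep = 0; EF_Sample prep = 12
ES_Run assay = max(EF_Calibration=5, EF_Sample prep=12) = 12; EF_Run assay = 12+9 = 21
ES_Incubation = 5; EF_Incubation = 5+13 = 18
ES_Imaging = 5; EF_Imaging = 5+9 = 14
ES_Data extraction = max(EF_Sample prep=12, EF_Incubation=18) = 18; EF_Data extraction = 18+7 = 25
ES_Statistical analysis = max(EF_Equipment setup=9, EF_Sample prep=12, EF_Run assay=21, EF_Imaging=14, EF_Data extraction=25) = 25; EF_Statistical analysis = 25+14 = 39
Expected project duration μ = 39 weeks. Critical path: Calibration → Incubation → Data extraction → Statistical analysis.

Variance along critical path = 7.111 + 2.778 + 4.000 + 7.111 = 21.000; σ = 4.583 weeks.
D = μ + z·σ = 39 + 1.036·4.583 = 43.7 weeks

43.7 weeks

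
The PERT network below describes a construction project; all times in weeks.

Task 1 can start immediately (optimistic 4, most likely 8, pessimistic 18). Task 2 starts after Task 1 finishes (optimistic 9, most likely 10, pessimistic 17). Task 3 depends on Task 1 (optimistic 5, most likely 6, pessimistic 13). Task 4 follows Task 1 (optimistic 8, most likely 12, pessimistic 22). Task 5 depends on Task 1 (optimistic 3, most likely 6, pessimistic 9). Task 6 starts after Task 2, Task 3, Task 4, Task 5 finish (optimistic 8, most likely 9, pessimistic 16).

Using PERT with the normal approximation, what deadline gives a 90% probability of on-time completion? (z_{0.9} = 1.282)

36.6 weeks

te_Task 1 = (4 + 4·8 + 18)/6 = 54/6 = 9; σ²_Task 1 = ((18−4)/6)² = 5.444
te_Task 2 = (9 + 4·10 + 17)/6 = 66/6 = 11; σ²_Task 2 = ((17−9)/6)² = 1.778
te_Task 3 = (5 + 4·6 + 13)/6 = 42/6 = 7; σ²_Task 3 = ((13−5)/6)² = 1.778
te_Task 4 = (8 + 4·12 + 22)/6 = 78/6 = 13; σ²_Task 4 = ((22−8)/6)² = 5.444
te_Task 5 = (3 + 4·6 + 9)/6 = 36/6 = 6; σ²_Task 5 = ((9−3)/6)² = 1.000
te_Task 6 = (8 + 4·9 + 16)/6 = 60/6 = 10; σ²_Task 6 = ((16−8)/6)² = 1.778

Forward pass:
ES_Task 1 = 0; EF_Task 1 = 9
ES_Task 2 = 9; EF_Task 2 = 9+11 = 20
ES_Task 3 = 9; EF_Task 3 = 9+7 = 16
ES_Task 4 = 9; EF_Task 4 = 9+13 = 22
ES_Task 5 = 9; EF_Task 5 = 9+6 = 15
ES_Task 6 = max(EF_Task 2=20, EF_Task 3=16, EF_Task 4=22, EF_Task 5=15) = 22; EF_Task 6 = 22+10 = 32
Expected project duration μ = 32 weeks. Critical path: Task 1 → Task 4 → Task 6.

Variance along critical path = 5.444 + 5.444 + 1.778 = 12.667; σ = 3.559 weeks.
D = μ + z·σ = 32 + 1.282·3.559 = 36.6 weeks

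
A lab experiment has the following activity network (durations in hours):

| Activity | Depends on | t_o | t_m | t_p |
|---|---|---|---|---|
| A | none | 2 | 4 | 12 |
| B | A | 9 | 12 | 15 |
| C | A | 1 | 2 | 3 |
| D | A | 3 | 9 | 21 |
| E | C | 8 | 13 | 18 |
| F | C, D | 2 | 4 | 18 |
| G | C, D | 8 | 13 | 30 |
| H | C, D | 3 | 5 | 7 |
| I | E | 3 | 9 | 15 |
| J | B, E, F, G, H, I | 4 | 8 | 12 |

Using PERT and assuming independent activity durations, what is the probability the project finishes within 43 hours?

0.832

te_A = (2 + 4·4 + 12)/6 = 30/6 = 5; σ²_A = ((12−2)/6)² = 2.778
te_B = (9 + 4·12 + 15)/6 = 72/6 = 12; σ²_B = ((15−9)/6)² = 1.000
te_C = (1 + 4·2 + 3)/6 = 12/6 = 2; σ²_C = ((3−1)/6)² = 0.111
te_D = (3 + 4·9 + 21)/6 = 60/6 = 10; σ²_D = ((21−3)/6)² = 9.000
te_E = (8 + 4·13 + 18)/6 = 78/6 = 13; σ²_E = ((18−8)/6)² = 2.778
te_F = (2 + 4·4 + 18)/6 = 36/6 = 6; σ²_F = ((18−2)/6)² = 7.111
te_G = (8 + 4·13 + 30)/6 = 90/6 = 15; σ²_G = ((30−8)/6)² = 13.444
te_H = (3 + 4·5 + 7)/6 = 30/6 = 5; σ²_H = ((7−3)/6)² = 0.444
te_I = (3 + 4·9 + 15)/6 = 54/6 = 9; σ²_I = ((15−3)/6)² = 4.000
te_J = (4 + 4·8 + 12)/6 = 48/6 = 8; σ²_J = ((12−4)/6)² = 1.778

Forward pass:
ES_A = 0; EF_A = 5
ES_B = 5; EF_B = 5+12 = 17
ES_C = 5; EF_C = 5+2 = 7
ES_D = 5; EF_D = 5+10 = 15
ES_E = 7; EF_E = 7+13 = 20
ES_F = max(EF_C=7, EF_D=15) = 15; EF_F = 15+6 = 21
ES_G = max(EF_C=7, EF_D=15) = 15; EF_G = 15+15 = 30
ES_H = max(EF_C=7, EF_D=15) = 15; EF_H = 15+5 = 20
ES_I = 20; EF_I = 20+9 = 29
ES_J = max(EF_B=17, EF_E=20, EF_F=21, EF_G=30, EF_H=20, EF_I=29) = 30; EF_J = 30+8 = 38
Expected project duration μ = 38 hours. Critical path: A → D → G → J.

Variance along critical path = 2.778 + 9.000 + 13.444 + 1.778 = 27.000; σ = √27.000 = 5.196 hours.
Z = (43 − 38) / 5.196 = 0.962
P(T ≤ 43) = Φ(0.962) ≈ 0.832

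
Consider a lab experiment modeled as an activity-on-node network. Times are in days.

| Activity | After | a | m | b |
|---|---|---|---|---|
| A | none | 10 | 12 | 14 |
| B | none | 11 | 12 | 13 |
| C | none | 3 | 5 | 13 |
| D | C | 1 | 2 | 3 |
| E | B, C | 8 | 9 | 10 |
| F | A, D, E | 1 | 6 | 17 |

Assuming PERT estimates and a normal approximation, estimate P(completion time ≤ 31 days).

te_A = (10 + 4·12 + 14)/6 = 72/6 = 12; σ²_A = ((14−10)/6)² = 0.444
te_B = (11 + 4·12 + 13)/6 = 72/6 = 12; σ²_B = ((13−11)/6)² = 0.111
te_C = (3 + 4·5 + 13)/6 = 36/6 = 6; σ²_C = ((13−3)/6)² = 2.778
te_D = (1 + 4·2 + 3)/6 = 12/6 = 2; σ²_D = ((3−1)/6)² = 0.111
te_E = (8 + 4·9 + 10)/6 = 54/6 = 9; σ²_E = ((10−8)/6)² = 0.111
te_F = (1 + 4·6 + 17)/6 = 42/6 = 7; σ²_F = ((17−1)/6)² = 7.111

Forward pass:
ES_A = 0; EF_A = 12
ES_B = 0; EF_B = 12
ES_C = 0; EF_C = 6
ES_D = 6; EF_D = 6+2 = 8
ES_E = max(EF_B=12, EF_C=6) = 12; EF_E = 12+9 = 21
ES_F = max(EF_A=12, EF_D=8, EF_E=21) = 21; EF_F = 21+7 = 28
Expected project duration μ = 28 days. Critical path: B → E → F.

Variance along critical path = 0.111 + 0.111 + 7.111 = 7.333; σ = √7.333 = 2.708 days.
Z = (31 − 28) / 2.708 = 1.108
P(T ≤ 31) = Φ(1.108) ≈ 0.866

0.866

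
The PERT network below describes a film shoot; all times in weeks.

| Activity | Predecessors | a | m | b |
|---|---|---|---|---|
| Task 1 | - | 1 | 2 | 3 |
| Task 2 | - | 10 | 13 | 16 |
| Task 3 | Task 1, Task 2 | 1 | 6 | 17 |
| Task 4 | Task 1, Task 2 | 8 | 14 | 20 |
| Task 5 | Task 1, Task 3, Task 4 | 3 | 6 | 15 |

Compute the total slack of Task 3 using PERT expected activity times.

te_Task 1 = (1 + 4·2 + 3)/6 = 12/6 = 2
te_Task 2 = (10 + 4·13 + 16)/6 = 78/6 = 13
te_Task 3 = (1 + 4·6 + 17)/6 = 42/6 = 7
te_Task 4 = (8 + 4·14 + 20)/6 = 84/6 = 14
te_Task 5 = (3 + 4·6 + 15)/6 = 42/6 = 7

Forward pass:
ES_Task 1 = 0; EF_Task 1 = 2
ES_Task 2 = 0; EF_Task 2 = 13
ES_Task 3 = max(EF_Task 1=2, EF_Task 2=13) = 13; EF_Task 3 = 13+7 = 20
ES_Task 4 = max(EF_Task 1=2, EF_Task 2=13) = 13; EF_Task 4 = 13+14 = 27
ES_Task 5 = max(EF_Task 1=2, EF_Task 3=20, EF_Task 4=27) = 27; EF_Task 5 = 27+7 = 34
Expected project duration μ = 34 weeks. Critical path: Task 2 → Task 4 → Task 5.

Backward pass:
LF_Task 5 = 34; LS_Task 5 = 34−7 = 27
LF_Task 4 = LS_Task 5 = 27; LS_Task 4 = 27−14 = 13
LF_Task 3 = LS_Task 5 = 27; LS_Task 3 = 27−7 = 20
LF_Task 2 = min(LS_Task 3=20, LS_Task 4=13) = 13; LS_Task 2 = 13−13 = 0
LF_Task 1 = min(LS_Task 3=20, LS_Task 4=13, LS_Task 5=27) = 13; LS_Task 1 = 13−2 = 11
Slack_Task 3 = LS_Task 3 − ES_Task 3 = 20 − 13 = 7

7 weeks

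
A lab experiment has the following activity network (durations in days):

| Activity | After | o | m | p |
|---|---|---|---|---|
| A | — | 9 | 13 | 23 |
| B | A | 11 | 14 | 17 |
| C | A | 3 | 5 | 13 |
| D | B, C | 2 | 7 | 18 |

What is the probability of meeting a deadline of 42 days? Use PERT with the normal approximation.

0.948

te_A = (9 + 4·13 + 23)/6 = 84/6 = 14; σ²_A = ((23−9)/6)² = 5.444
te_B = (11 + 4·14 + 17)/6 = 84/6 = 14; σ²_B = ((17−11)/6)² = 1.000
te_C = (3 + 4·5 + 13)/6 = 36/6 = 6; σ²_C = ((13−3)/6)² = 2.778
te_D = (2 + 4·7 + 18)/6 = 48/6 = 8; σ²_D = ((18−2)/6)² = 7.111

Forward pass:
ES_A = 0; EF_A = 14
ES_B = 14; EF_B = 14+14 = 28
ES_C = 14; EF_C = 14+6 = 20
ES_D = max(EF_B=28, EF_C=20) = 28; EF_D = 28+8 = 36
Expected project duration μ = 36 days. Critical path: A → B → D.

Variance along critical path = 5.444 + 1.000 + 7.111 = 13.556; σ = √13.556 = 3.682 days.
Z = (42 − 36) / 3.682 = 1.630
P(T ≤ 42) = Φ(1.630) ≈ 0.948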